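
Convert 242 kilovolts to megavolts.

0.242 megavolts

kilo = 10³, mega = 10⁶; factor is 10⁻³.
242 × 10⁻³ = 0.242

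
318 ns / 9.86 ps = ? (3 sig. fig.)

(318 × 10⁻⁹) / (9.86 × 10⁻¹²) = 32.25 × 10³

32300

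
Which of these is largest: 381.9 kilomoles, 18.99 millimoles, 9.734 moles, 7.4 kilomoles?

381.9 kilomoles = 381900 moles
18.99 millimoles = 0.01899 moles
9.734 moles = 9.734 moles
7.4 kilomoles = 7400 moles

381.9 kilomoles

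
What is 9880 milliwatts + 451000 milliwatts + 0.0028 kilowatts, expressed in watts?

463.68 watts

In watts:
  9880 milliwatts = 9880e-3 watts = 9.88
  451000 milliwatts = 451000e-3 watts = 451
  0.0028 kilowatts = 0.0028e3 watts = 2.8
Sum: 9.88 + 451 + 2.8 = 463.68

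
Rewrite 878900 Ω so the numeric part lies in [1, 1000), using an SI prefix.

= 878.9 × 10^3 Ω; 10^3 is kilo.

878.9 kΩ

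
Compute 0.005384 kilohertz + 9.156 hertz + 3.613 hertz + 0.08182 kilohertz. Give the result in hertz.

In hertz:
  0.005384 kilohertz = 0.005384 × 10^3 hertz = 5.384
  9.156 hertz → 9.156
  3.613 hertz → 3.613
  0.08182 kilohertz = 0.08182 × 10^3 hertz = 81.82
Sum: 5.384 + 9.156 + 3.613 + 81.82 = 99.973

99.973 hertz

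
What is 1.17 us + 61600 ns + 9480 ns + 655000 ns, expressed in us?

In us:
  1.17 us → 1.17
  61600 ns = 61600 × 10^-3 us = 61.6
  9480 ns = 9480 × 10^-3 us = 9.48
  655000 ns = 655000 × 10^-3 us = 655
Sum: 1.17 + 61.6 + 9.48 + 655 = 727.25

727.25 us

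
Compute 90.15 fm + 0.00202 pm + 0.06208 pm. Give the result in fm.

In fm:
  90.15 fm → 90.15
  0.00202 pm = 0.00202 × 10^3 fm = 2.02
  0.06208 pm = 0.06208 × 10^3 fm = 62.08
Sum: 90.15 + 2.02 + 62.08 = 154.25

154.25 fm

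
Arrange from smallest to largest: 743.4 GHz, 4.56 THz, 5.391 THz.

743.4 GHz < 4.56 THz < 5.391 THz

743.4 GHz = 743400000000 Hz
4.56 THz = 4560000000000 Hz
5.391 THz = 5391000000000 Hz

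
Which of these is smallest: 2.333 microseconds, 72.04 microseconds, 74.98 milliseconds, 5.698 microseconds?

2.333 microseconds = 0.000002333 seconds
72.04 microseconds = 0.00007204 seconds
74.98 milliseconds = 0.07498 seconds
5.698 microseconds = 0.000005698 seconds

2.333 microseconds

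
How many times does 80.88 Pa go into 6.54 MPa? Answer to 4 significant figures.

(6.54e6) / (80.88) = 0.080861e6

80860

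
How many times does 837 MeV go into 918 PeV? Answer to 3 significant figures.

1100000000

(918 × 10^15) / (837 × 10^6) = 1.097 × 10^9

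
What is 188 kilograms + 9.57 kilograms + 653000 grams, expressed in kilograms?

850.57 kilograms

In kilograms:
  188 kilograms → 188
  9.57 kilograms → 9.57
  653000 grams = 653000 × 10⁻³ kilograms = 653
Sum: 188 + 9.57 + 653 = 850.57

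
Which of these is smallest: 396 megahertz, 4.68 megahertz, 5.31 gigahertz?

4.68 megahertz

396 megahertz = 396000000 hertz
4.68 megahertz = 4680000 hertz
5.31 gigahertz = 5310000000 hertz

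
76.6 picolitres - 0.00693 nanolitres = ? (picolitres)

In picolitres:
  76.6 picolitres → 76.6
  0.00693 nanolitres = 0.00693e3 picolitres = 6.93
Difference: 76.6 - 6.93 = 69.67

69.67 picolitres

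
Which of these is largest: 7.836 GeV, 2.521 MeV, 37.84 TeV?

7.836 GeV = 7836000000 eV
2.521 MeV = 2521000 eV
37.84 TeV = 37840000000000 eV

37.84 TeV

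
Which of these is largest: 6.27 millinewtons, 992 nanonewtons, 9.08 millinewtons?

6.27 millinewtons = 0.00627 newtons
992 nanonewtons = 0.000000992 newtons
9.08 millinewtons = 0.00908 newtons

9.08 millinewtons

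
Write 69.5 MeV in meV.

mega = 10^6, milli = 10^-3; factor is 10^9.
69.5 × 10^9 = 69500000000

69500000000 meV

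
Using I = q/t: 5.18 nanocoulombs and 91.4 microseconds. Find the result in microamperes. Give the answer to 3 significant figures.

(5.18 × 10⁻⁹) / (91.4 × 10⁻⁶) = 0.056674 × 10⁻³ A

56.7 microamperes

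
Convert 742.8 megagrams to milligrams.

mega = 10^6, milli = 10^-3; factor is 10^9.
742.8 × 10^9 = 742800000000

742800000000 milligrams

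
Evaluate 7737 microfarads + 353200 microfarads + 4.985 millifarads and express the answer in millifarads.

In millifarads:
  7737 microfarads = 7737 × 10^-3 millifarads = 7.737
  353200 microfarads = 353200 × 10^-3 millifarads = 353.2
  4.985 millifarads → 4.985
Sum: 7.737 + 353.2 + 4.985 = 365.922

365.922 millifarads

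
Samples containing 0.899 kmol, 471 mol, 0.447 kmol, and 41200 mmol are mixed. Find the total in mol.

1858.2 mol

In mol:
  0.899 kmol = 0.899e3 mol = 899
  471 mol → 471
  0.447 kmol = 0.447e3 mol = 447
  41200 mmol = 41200e-3 mol = 41.2
Sum: 899 + 471 + 447 + 41.2 = 1858.2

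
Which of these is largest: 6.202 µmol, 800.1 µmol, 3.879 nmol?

800.1 µmol

6.202 µmol = 0.000006202 mol
800.1 µmol = 0.0008001 mol
3.879 nmol = 0.000000003879 mol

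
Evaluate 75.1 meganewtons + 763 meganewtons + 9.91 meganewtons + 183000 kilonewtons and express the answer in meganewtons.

In meganewtons:
  75.1 meganewtons → 75.1
  763 meganewtons → 763
  9.91 meganewtons → 9.91
  183000 kilonewtons = 183000 × 10^-3 meganewtons = 183
Sum: 75.1 + 763 + 9.91 + 183 = 1031.01

1031.01 meganewtons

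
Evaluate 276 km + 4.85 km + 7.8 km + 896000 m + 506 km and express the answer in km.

In km:
  276 km → 276
  4.85 km → 4.85
  7.8 km → 7.8
  896000 m = 896000 × 10^-3 km = 896
  506 km → 506
Sum: 276 + 4.85 + 7.8 + 896 + 506 = 1690.65

1690.65 km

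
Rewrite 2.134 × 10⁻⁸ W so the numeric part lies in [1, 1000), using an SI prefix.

21.34 nW

= 21.34 × 10⁻⁹ W; 10⁻⁹ is nano.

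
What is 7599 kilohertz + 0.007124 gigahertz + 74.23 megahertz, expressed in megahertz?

88.953 megahertz

In megahertz:
  7599 kilohertz = 7599e-3 megahertz = 7.599
  0.007124 gigahertz = 0.007124e3 megahertz = 7.124
  74.23 megahertz → 74.23
Sum: 7.599 + 7.124 + 74.23 = 88.953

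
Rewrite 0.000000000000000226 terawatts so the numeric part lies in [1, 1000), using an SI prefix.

= 226e-6 watts; 1e-6 is micro.

226 microwatts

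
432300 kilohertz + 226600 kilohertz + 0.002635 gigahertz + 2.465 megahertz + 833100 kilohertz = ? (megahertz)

1497.1 megahertz

In megahertz:
  432300 kilohertz = 432300 × 10⁻³ megahertz = 432.3
  226600 kilohertz = 226600 × 10⁻³ megahertz = 226.6
  0.002635 gigahertz = 0.002635 × 10³ megahertz = 2.635
  2.465 megahertz → 2.465
  833100 kilohertz = 833100 × 10⁻³ megahertz = 833.1
Sum: 432.3 + 226.6 + 2.635 + 2.465 + 833.1 = 1497.1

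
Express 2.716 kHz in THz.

kilo = 1e3, tera = 1e12; factor is 1e-9.
2.716 × 1e-9 = 0.000000002716

0.000000002716 THz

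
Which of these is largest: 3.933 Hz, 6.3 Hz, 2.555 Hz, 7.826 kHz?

3.933 Hz = 3.933 Hz
6.3 Hz = 6.3 Hz
2.555 Hz = 2.555 Hz
7.826 kHz = 7826 Hz

7.826 kHz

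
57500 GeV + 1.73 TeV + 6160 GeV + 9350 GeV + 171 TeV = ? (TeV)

In TeV:
  57500 GeV = 57500e-3 TeV = 57.5
  1.73 TeV → 1.73
  6160 GeV = 6160e-3 TeV = 6.16
  9350 GeV = 9350e-3 TeV = 9.35
  171 TeV → 171
Sum: 57.5 + 1.73 + 6.16 + 9.35 + 171 = 245.74

245.74 TeV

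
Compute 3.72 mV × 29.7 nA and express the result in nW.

0.110484 nW

3.72 × 10^-3 × 29.7 × 10^-9 = 110.484 × 10^-12 W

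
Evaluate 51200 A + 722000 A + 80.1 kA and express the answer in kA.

In kA:
  51200 A = 51200 × 10^-3 kA = 51.2
  722000 A = 722000 × 10^-3 kA = 722
  80.1 kA → 80.1
Sum: 51.2 + 722 + 80.1 = 853.3

853.3 kA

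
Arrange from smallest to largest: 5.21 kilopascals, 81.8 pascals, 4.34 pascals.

5.21 kilopascals = 5210 pascals
81.8 pascals = 81.8 pascals
4.34 pascals = 4.34 pascals

4.34 pascals < 81.8 pascals < 5.21 kilopascals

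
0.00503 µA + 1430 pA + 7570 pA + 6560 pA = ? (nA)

20.59 nA

In nA:
  0.00503 µA = 0.00503 × 10^3 nA = 5.03
  1430 pA = 1430 × 10^-3 nA = 1.43
  7570 pA = 7570 × 10^-3 nA = 7.57
  6560 pA = 6560 × 10^-3 nA = 6.56
Sum: 5.03 + 1.43 + 7.57 + 6.56 = 20.59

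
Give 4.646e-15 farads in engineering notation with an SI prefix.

= 4.646e-15 farads; 1e-15 is femto.

4.646 femtofarads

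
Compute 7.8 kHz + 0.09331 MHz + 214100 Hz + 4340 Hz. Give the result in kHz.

319.55 kHz

In kHz:
  7.8 kHz → 7.8
  0.09331 MHz = 0.09331 × 10³ kHz = 93.31
  214100 Hz = 214100 × 10⁻³ kHz = 214.1
  4340 Hz = 4340 × 10⁻³ kHz = 4.34
Sum: 7.8 + 93.31 + 214.1 + 4.34 = 319.55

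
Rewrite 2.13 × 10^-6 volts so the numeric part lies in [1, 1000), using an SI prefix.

2.13 microvolts

= 2.13 × 10^-6 volts; 10^-6 is micro.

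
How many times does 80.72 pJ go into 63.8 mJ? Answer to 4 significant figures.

(63.8e-3) / (80.72e-12) = 0.79039e9

790400000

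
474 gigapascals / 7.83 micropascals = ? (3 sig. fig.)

(474e9) / (7.83e-6) = 60.54e15

60500000000000000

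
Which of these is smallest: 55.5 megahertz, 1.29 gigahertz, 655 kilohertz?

55.5 megahertz = 55500000 hertz
1.29 gigahertz = 1290000000 hertz
655 kilohertz = 655000 hertz

655 kilohertz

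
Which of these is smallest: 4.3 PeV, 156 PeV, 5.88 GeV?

5.88 GeV

4.3 PeV = 4300000000000000 eV
156 PeV = 156000000000000000 eV
5.88 GeV = 5880000000 eV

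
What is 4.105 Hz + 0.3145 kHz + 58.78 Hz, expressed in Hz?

In Hz:
  4.105 Hz → 4.105
  0.3145 kHz = 0.3145 × 10³ Hz = 314.5
  58.78 Hz → 58.78
Sum: 4.105 + 314.5 + 58.78 = 377.385

377.385 Hz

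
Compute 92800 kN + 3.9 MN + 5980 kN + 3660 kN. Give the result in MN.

106.34 MN

In MN:
  92800 kN = 92800 × 10^-3 MN = 92.8
  3.9 MN → 3.9
  5980 kN = 5980 × 10^-3 MN = 5.98
  3660 kN = 3660 × 10^-3 MN = 3.66
Sum: 92.8 + 3.9 + 5.98 + 3.66 = 106.34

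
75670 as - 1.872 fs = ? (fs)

In fs:
  75670 as = 75670 × 10^-3 fs = 75.67
  1.872 fs → 1.872
Difference: 75.67 - 1.872 = 73.798

73.798 fs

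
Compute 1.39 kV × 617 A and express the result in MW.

0.85763 MW

1.39e3 × 617 = 857.63e3 W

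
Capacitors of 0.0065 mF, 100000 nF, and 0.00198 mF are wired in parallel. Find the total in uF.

108.48 uF

In uF:
  0.0065 mF = 0.0065e3 uF = 6.5
  100000 nF = 100000e-3 uF = 100
  0.00198 mF = 0.00198e3 uF = 1.98
Sum: 6.5 + 100 + 1.98 = 108.48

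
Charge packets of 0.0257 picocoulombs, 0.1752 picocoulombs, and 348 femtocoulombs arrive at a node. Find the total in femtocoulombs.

548.9 femtocoulombs

In femtocoulombs:
  0.0257 picocoulombs = 0.0257e3 femtocoulombs = 25.7
  0.1752 picocoulombs = 0.1752e3 femtocoulombs = 175.2
  348 femtocoulombs → 348
Sum: 25.7 + 175.2 + 348 = 548.9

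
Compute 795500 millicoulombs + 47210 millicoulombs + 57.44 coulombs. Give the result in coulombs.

In coulombs:
  795500 millicoulombs = 795500 × 10^-3 coulombs = 795.5
  47210 millicoulombs = 47210 × 10^-3 coulombs = 47.21
  57.44 coulombs → 57.44
Sum: 795.5 + 47.21 + 57.44 = 900.15

900.15 coulombs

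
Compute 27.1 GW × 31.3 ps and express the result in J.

0.84823 J

27.1 × 10⁹ × 31.3 × 10⁻¹² = 848.23 × 10⁻³ J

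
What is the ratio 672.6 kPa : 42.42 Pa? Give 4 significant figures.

(672.6 × 10³) / (42.42) = 15.856 × 10³

15860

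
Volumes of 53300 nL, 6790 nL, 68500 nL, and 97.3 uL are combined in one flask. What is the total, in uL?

225.89 uL

In uL:
  53300 nL = 53300 × 10⁻³ uL = 53.3
  6790 nL = 6790 × 10⁻³ uL = 6.79
  68500 nL = 68500 × 10⁻³ uL = 68.5
  97.3 uL → 97.3
Sum: 53.3 + 6.79 + 68.5 + 97.3 = 225.89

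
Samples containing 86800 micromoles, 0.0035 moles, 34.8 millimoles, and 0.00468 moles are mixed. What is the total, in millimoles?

In millimoles:
  86800 micromoles = 86800 × 10⁻³ millimoles = 86.8
  0.0035 moles = 0.0035 × 10³ millimoles = 3.5
  34.8 millimoles → 34.8
  0.00468 moles = 0.00468 × 10³ millimoles = 4.68
Sum: 86.8 + 3.5 + 34.8 + 4.68 = 129.78

129.78 millimoles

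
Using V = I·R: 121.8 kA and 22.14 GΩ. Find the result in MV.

2696652000 MV

121.8 × 10^3 × 22.14 × 10^9 = 2696.652 × 10^12 V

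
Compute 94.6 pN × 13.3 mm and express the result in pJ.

1.25818 pJ

94.6 × 10⁻¹² × 13.3 × 10⁻³ = 1258.18 × 10⁻¹⁵ J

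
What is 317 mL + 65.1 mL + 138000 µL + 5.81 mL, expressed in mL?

525.91 mL

In mL:
  317 mL → 317
  65.1 mL → 65.1
  138000 µL = 138000e-3 mL = 138
  5.81 mL → 5.81
Sum: 317 + 65.1 + 138 + 5.81 = 525.91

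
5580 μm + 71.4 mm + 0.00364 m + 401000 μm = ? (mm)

481.62 mm

In mm:
  5580 μm = 5580 × 10^-3 mm = 5.58
  71.4 mm → 71.4
  0.00364 m = 0.00364 × 10^3 mm = 3.64
  401000 μm = 401000 × 10^-3 mm = 401
Sum: 5.58 + 71.4 + 3.64 + 401 = 481.62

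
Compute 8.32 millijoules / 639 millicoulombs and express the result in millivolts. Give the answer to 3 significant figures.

13.0 millivolts

(8.32 × 10^-3) / (639 × 10^-3) = 0.01302 V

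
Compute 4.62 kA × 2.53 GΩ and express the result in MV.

11688600 MV

4.62e3 × 2.53e9 = 11.6886e12 V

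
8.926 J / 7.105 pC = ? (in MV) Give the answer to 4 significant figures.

1256000 MV

(8.926) / (7.105 × 10^-12) = 1.2563 × 10^12 V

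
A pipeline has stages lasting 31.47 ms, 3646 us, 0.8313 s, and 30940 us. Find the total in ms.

In ms:
  31.47 ms → 31.47
  3646 us = 3646 × 10⁻³ ms = 3.646
  0.8313 s = 0.8313 × 10³ ms = 831.3
  30940 us = 30940 × 10⁻³ ms = 30.94
Sum: 31.47 + 3.646 + 831.3 + 30.94 = 897.356

897.356 ms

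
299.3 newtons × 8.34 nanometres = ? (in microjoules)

2.496162 microjoules

299.3 × 8.34 × 10⁻⁹ = 2496.162 × 10⁻⁹ J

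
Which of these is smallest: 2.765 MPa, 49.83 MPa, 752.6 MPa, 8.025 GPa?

2.765 MPa

2.765 MPa = 2765000 Pa
49.83 MPa = 49830000 Pa
752.6 MPa = 752600000 Pa
8.025 GPa = 8025000000 Pa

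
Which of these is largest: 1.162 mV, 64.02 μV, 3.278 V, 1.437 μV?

1.162 mV = 0.001162 V
64.02 μV = 0.00006402 V
3.278 V = 3.278 V
1.437 μV = 0.000001437 V

3.278 V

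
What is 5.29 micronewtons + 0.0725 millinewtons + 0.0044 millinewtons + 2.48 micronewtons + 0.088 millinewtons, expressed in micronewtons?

In micronewtons:
  5.29 micronewtons → 5.29
  0.0725 millinewtons = 0.0725 × 10^3 micronewtons = 72.5
  0.0044 millinewtons = 0.0044 × 10^3 micronewtons = 4.4
  2.48 micronewtons → 2.48
  0.088 millinewtons = 0.088 × 10^3 micronewtons = 88
Sum: 5.29 + 72.5 + 4.4 + 2.48 + 88 = 172.67

172.67 micronewtons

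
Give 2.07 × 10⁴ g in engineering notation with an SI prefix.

20.7 kg

= 20.7 × 10³ g; 10³ is kilo.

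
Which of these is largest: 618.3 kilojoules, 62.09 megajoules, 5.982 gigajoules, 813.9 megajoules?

618.3 kilojoules = 618300 joules
62.09 megajoules = 62090000 joules
5.982 gigajoules = 5982000000 joules
813.9 megajoules = 813900000 joules

5.982 gigajoules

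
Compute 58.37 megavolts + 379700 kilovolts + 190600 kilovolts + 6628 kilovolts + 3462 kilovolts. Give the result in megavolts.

638.76 megavolts

In megavolts:
  58.37 megavolts → 58.37
  379700 kilovolts = 379700e-3 megavolts = 379.7
  190600 kilovolts = 190600e-3 megavolts = 190.6
  6628 kilovolts = 6628e-3 megavolts = 6.628
  3462 kilovolts = 3462e-3 megavolts = 3.462
Sum: 58.37 + 379.7 + 190.6 + 6.628 + 3.462 = 638.76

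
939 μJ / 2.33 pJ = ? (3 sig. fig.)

403000000

(939 × 10⁻⁶) / (2.33 × 10⁻¹²) = 403 × 10⁶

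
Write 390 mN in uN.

390000 uN

milli = 1e-3, micro = 1e-6; factor is 1e3.
390 × 1e3 = 390000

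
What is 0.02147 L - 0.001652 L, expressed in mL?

19.818 mL

In mL:
  0.02147 L = 0.02147 × 10^3 mL = 21.47
  0.001652 L = 0.001652 × 10^3 mL = 1.652
Difference: 21.47 - 1.652 = 19.818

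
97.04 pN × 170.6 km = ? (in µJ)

16.555024 µJ

97.04e-12 × 170.6e3 = 16555.024e-9 J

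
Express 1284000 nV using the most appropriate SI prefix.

1.284 mV

= 1.284e-3 V; 1e-3 is milli.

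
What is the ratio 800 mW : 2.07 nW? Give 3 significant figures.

386000000

(800 × 10^-3) / (2.07 × 10^-9) = 386.5 × 10^6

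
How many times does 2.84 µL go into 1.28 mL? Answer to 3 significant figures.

451

(1.28 × 10^-3) / (2.84 × 10^-6) = 0.4507 × 10^3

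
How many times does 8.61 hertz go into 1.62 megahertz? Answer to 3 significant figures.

188000

(1.62 × 10^6) / (8.61) = 0.1882 × 10^6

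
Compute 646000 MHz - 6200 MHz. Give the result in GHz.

In GHz:
  646000 MHz = 646000 × 10^-3 GHz = 646
  6200 MHz = 6200 × 10^-3 GHz = 6.2
Difference: 646 - 6.2 = 639.8

639.8 GHz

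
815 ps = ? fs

815000 fs

pico = 10⁻¹², femto = 10⁻¹⁵; factor is 10³.
815 × 10³ = 815000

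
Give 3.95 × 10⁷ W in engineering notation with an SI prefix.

= 39.5 × 10⁶ W; 10⁶ is mega.

39.5 MW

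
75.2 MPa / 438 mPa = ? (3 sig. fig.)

172000000

(75.2 × 10^6) / (438 × 10^-3) = 0.1717 × 10^9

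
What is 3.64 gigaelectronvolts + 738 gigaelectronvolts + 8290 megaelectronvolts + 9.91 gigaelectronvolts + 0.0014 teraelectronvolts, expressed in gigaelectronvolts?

In gigaelectronvolts:
  3.64 gigaelectronvolts → 3.64
  738 gigaelectronvolts → 738
  8290 megaelectronvolts = 8290e-3 gigaelectronvolts = 8.29
  9.91 gigaelectronvolts → 9.91
  0.0014 teraelectronvolts = 0.0014e3 gigaelectronvolts = 1.4
Sum: 3.64 + 738 + 8.29 + 9.91 + 1.4 = 761.24

761.24 gigaelectronvolts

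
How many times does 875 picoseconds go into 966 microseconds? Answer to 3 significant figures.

1100000

(966 × 10⁻⁶) / (875 × 10⁻¹²) = 1.104 × 10⁶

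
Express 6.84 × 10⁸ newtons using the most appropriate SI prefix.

= 684 × 10⁶ newtons; 10⁶ is mega.

684 meganewtons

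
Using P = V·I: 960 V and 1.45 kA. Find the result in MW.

1.392 MW

960 × 1.45e3 = 1392e3 W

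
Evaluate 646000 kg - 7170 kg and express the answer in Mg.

638.83 Mg

In Mg:
  646000 kg = 646000 × 10^-3 Mg = 646
  7170 kg = 7170 × 10^-3 Mg = 7.17
Difference: 646 - 7.17 = 638.83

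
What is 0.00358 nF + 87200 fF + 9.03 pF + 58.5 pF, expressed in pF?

In pF:
  0.00358 nF = 0.00358e3 pF = 3.58
  87200 fF = 87200e-3 pF = 87.2
  9.03 pF → 9.03
  58.5 pF → 58.5
Sum: 3.58 + 87.2 + 9.03 + 58.5 = 158.31

158.31 pF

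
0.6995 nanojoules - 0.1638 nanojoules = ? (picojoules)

535.7 picojoules

In picojoules:
  0.6995 nanojoules = 0.6995e3 picojoules = 699.5
  0.1638 nanojoules = 0.1638e3 picojoules = 163.8
Difference: 699.5 - 163.8 = 535.7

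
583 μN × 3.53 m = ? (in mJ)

583 × 10^-6 × 3.53 = 2057.99 × 10^-6 J

2.05799 mJ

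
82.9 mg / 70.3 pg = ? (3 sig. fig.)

(82.9 × 10⁻³) / (70.3 × 10⁻¹²) = 1.179 × 10⁹

1180000000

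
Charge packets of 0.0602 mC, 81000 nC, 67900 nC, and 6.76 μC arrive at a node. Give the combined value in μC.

In μC:
  0.0602 mC = 0.0602 × 10³ μC = 60.2
  81000 nC = 81000 × 10⁻³ μC = 81
  67900 nC = 67900 × 10⁻³ μC = 67.9
  6.76 μC → 6.76
Sum: 60.2 + 81 + 67.9 + 6.76 = 215.86

215.86 μC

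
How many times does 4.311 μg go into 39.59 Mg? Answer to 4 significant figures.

(39.59 × 10^6) / (4.311 × 10^-6) = 9.1835 × 10^12

9183000000000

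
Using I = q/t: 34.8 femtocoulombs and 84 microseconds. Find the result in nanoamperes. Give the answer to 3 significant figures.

0.414 nanoamperes

(34.8 × 10⁻¹⁵) / (84 × 10⁻⁶) = 0.41429 × 10⁻⁹ A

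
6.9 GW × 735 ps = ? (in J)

5.0715 J

6.9e9 × 735e-12 = 5071.5e-3 J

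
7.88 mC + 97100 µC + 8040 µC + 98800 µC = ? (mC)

211.82 mC

In mC:
  7.88 mC → 7.88
  97100 µC = 97100 × 10^-3 mC = 97.1
  8040 µC = 8040 × 10^-3 mC = 8.04
  98800 µC = 98800 × 10^-3 mC = 98.8
Sum: 7.88 + 97.1 + 8.04 + 98.8 = 211.82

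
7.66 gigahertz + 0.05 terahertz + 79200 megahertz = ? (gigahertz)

In gigahertz:
  7.66 gigahertz → 7.66
  0.05 terahertz = 0.05 × 10^3 gigahertz = 50
  79200 megahertz = 79200 × 10^-3 gigahertz = 79.2
Sum: 7.66 + 50 + 79.2 = 136.86

136.86 gigahertz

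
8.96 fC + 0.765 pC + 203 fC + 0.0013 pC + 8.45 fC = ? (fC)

986.71 fC

In fC:
  8.96 fC → 8.96
  0.765 pC = 0.765e3 fC = 765
  203 fC → 203
  0.0013 pC = 0.0013e3 fC = 1.3
  8.45 fC → 8.45
Sum: 8.96 + 765 + 203 + 1.3 + 8.45 = 986.71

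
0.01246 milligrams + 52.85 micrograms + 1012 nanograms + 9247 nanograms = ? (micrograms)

75.569 micrograms

In micrograms:
  0.01246 milligrams = 0.01246 × 10^3 micrograms = 12.46
  52.85 micrograms → 52.85
  1012 nanograms = 1012 × 10^-3 micrograms = 1.012
  9247 nanograms = 9247 × 10^-3 micrograms = 9.247
Sum: 12.46 + 52.85 + 1.012 + 9.247 = 75.569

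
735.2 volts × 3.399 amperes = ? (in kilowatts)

735.2 × 3.399 = 2498.9448 W

2.4989448 kilowatts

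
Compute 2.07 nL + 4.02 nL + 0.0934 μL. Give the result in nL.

99.49 nL

In nL:
  2.07 nL → 2.07
  4.02 nL → 4.02
  0.0934 μL = 0.0934 × 10^3 nL = 93.4
Sum: 2.07 + 4.02 + 93.4 = 99.49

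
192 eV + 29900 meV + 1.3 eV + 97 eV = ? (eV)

320.2 eV

In eV:
  192 eV → 192
  29900 meV = 29900 × 10^-3 eV = 29.9
  1.3 eV → 1.3
  97 eV → 97
Sum: 192 + 29.9 + 1.3 + 97 = 320.2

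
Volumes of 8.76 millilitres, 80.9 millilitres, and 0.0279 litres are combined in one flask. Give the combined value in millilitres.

In millilitres:
  8.76 millilitres → 8.76
  80.9 millilitres → 80.9
  0.0279 litres = 0.0279 × 10³ millilitres = 27.9
Sum: 8.76 + 80.9 + 27.9 = 117.56

117.56 millilitres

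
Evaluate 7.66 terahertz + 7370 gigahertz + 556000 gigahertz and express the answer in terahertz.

571.03 terahertz

In terahertz:
  7.66 terahertz → 7.66
  7370 gigahertz = 7370 × 10⁻³ terahertz = 7.37
  556000 gigahertz = 556000 × 10⁻³ terahertz = 556
Sum: 7.66 + 7.37 + 556 = 571.03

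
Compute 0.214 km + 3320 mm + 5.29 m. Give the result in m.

222.61 m

In m:
  0.214 km = 0.214e3 m = 214
  3320 mm = 3320e-3 m = 3.32
  5.29 m → 5.29
Sum: 214 + 3.32 + 5.29 = 222.61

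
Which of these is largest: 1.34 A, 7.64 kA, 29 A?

1.34 A = 1.34 A
7.64 kA = 7640 A
29 A = 29 A

7.64 kA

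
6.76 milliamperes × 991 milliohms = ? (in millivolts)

6.69916 millivolts

6.76 × 10⁻³ × 991 × 10⁻³ = 6699.16 × 10⁻⁶ V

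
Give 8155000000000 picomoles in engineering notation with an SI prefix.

8.155 moles

= 8.155 moles; mantissa already in [1, 1000).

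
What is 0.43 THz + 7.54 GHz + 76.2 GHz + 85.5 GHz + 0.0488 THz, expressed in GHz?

648.04 GHz

In GHz:
  0.43 THz = 0.43 × 10^3 GHz = 430
  7.54 GHz → 7.54
  76.2 GHz → 76.2
  85.5 GHz → 85.5
  0.0488 THz = 0.0488 × 10^3 GHz = 48.8
Sum: 430 + 7.54 + 76.2 + 85.5 + 48.8 = 648.04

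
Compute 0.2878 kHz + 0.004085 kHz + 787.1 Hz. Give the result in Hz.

In Hz:
  0.2878 kHz = 0.2878 × 10^3 Hz = 287.8
  0.004085 kHz = 0.004085 × 10^3 Hz = 4.085
  787.1 Hz → 787.1
Sum: 287.8 + 4.085 + 787.1 = 1078.985

1078.985 Hz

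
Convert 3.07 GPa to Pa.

giga = 10⁹, (no prefix) = 10⁰; factor is 10⁹.
3.07 × 10⁹ = 3070000000

3070000000 Pa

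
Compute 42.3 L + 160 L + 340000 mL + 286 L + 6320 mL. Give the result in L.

834.62 L

In L:
  42.3 L → 42.3
  160 L → 160
  340000 mL = 340000e-3 L = 340
  286 L → 286
  6320 mL = 6320e-3 L = 6.32
Sum: 42.3 + 160 + 340 + 286 + 6.32 = 834.62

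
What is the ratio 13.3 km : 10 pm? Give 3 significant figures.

(13.3 × 10^3) / (10 × 10^-12) = 1.33 × 10^15

1330000000000000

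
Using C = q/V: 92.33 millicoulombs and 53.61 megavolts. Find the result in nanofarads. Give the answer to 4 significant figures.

1.722 nanofarads

(92.33 × 10^-3) / (53.61 × 10^6) = 1.72225 × 10^-9 F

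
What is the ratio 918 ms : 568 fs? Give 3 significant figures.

1620000000000

(918 × 10⁻³) / (568 × 10⁻¹⁵) = 1.616 × 10¹²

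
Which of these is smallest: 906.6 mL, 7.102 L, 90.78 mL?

90.78 mL

906.6 mL = 0.9066 L
7.102 L = 7.102 L
90.78 mL = 0.09078 L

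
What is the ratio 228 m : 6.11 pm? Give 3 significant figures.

37300000000000

(228) / (6.11e-12) = 37.32e12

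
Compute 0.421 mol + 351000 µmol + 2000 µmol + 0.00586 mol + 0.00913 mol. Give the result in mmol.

In mmol:
  0.421 mol = 0.421e3 mmol = 421
  351000 µmol = 351000e-3 mmol = 351
  2000 µmol = 2000e-3 mmol = 2
  0.00586 mol = 0.00586e3 mmol = 5.86
  0.00913 mol = 0.00913e3 mmol = 9.13
Sum: 421 + 351 + 2 + 5.86 + 9.13 = 788.99

788.99 mmol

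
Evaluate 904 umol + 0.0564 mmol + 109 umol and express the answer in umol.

1069.4 umol

In umol:
  904 umol → 904
  0.0564 mmol = 0.0564 × 10³ umol = 56.4
  109 umol → 109
Sum: 904 + 56.4 + 109 = 1069.4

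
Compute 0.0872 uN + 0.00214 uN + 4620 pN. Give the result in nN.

In nN:
  0.0872 uN = 0.0872 × 10³ nN = 87.2
  0.00214 uN = 0.00214 × 10³ nN = 2.14
  4620 pN = 4620 × 10⁻³ nN = 4.62
Sum: 87.2 + 2.14 + 4.62 = 93.96

93.96 nN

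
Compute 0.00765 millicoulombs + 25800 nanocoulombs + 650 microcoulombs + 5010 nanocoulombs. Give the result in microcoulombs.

In microcoulombs:
  0.00765 millicoulombs = 0.00765 × 10^3 microcoulombs = 7.65
  25800 nanocoulombs = 25800 × 10^-3 microcoulombs = 25.8
  650 microcoulombs → 650
  5010 nanocoulombs = 5010 × 10^-3 microcoulombs = 5.01
Sum: 7.65 + 25.8 + 650 + 5.01 = 688.46

688.46 microcoulombs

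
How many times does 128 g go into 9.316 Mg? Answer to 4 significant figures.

(9.316 × 10⁶) / (128) = 0.072781 × 10⁶

72780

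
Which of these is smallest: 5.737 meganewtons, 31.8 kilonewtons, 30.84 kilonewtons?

5.737 meganewtons = 5737000 newtons
31.8 kilonewtons = 31800 newtons
30.84 kilonewtons = 30840 newtons

30.84 kilonewtons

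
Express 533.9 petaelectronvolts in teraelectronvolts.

peta = 10¹⁵, tera = 10¹²; factor is 10³.
533.9 × 10³ = 533900

533900 teraelectronvolts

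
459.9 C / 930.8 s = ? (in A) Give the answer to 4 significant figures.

0.4941 A

(459.9) / (930.8) = 0.494091 A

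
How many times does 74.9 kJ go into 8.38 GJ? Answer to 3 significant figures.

112000

(8.38e9) / (74.9e3) = 0.1119e6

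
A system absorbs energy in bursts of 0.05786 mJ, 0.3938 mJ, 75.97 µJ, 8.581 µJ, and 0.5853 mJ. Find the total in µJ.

In µJ:
  0.05786 mJ = 0.05786e3 µJ = 57.86
  0.3938 mJ = 0.3938e3 µJ = 393.8
  75.97 µJ → 75.97
  8.581 µJ → 8.581
  0.5853 mJ = 0.5853e3 µJ = 585.3
Sum: 57.86 + 393.8 + 75.97 + 8.581 + 585.3 = 1121.511

1121.511 µJ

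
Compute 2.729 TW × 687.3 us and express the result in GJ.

2.729e12 × 687.3e-6 = 1875.6417e6 J

1.8756417 GJ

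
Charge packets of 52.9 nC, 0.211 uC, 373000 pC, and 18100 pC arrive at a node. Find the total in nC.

In nC:
  52.9 nC → 52.9
  0.211 uC = 0.211e3 nC = 211
  373000 pC = 373000e-3 nC = 373
  18100 pC = 18100e-3 nC = 18.1
Sum: 52.9 + 211 + 373 + 18.1 = 655

655 nC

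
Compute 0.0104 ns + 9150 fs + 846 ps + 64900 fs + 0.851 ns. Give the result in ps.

1781.45 ps

In ps:
  0.0104 ns = 0.0104 × 10^3 ps = 10.4
  9150 fs = 9150 × 10^-3 ps = 9.15
  846 ps → 846
  64900 fs = 64900 × 10^-3 ps = 64.9
  0.851 ns = 0.851 × 10^3 ps = 851
Sum: 10.4 + 9.15 + 846 + 64.9 + 851 = 1781.45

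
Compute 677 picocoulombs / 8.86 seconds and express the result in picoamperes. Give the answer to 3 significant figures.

(677e-12) / (8.86) = 76.411e-12 A

76.4 picoamperes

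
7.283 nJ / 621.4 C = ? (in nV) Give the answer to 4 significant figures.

(7.283 × 10⁻⁹) / (621.4) = 0.0117203 × 10⁻⁹ V

0.01172 nV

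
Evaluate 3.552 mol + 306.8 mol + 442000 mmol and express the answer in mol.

752.352 mol

In mol:
  3.552 mol → 3.552
  306.8 mol → 306.8
  442000 mmol = 442000 × 10⁻³ mol = 442
Sum: 3.552 + 306.8 + 442 = 752.352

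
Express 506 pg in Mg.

0.000000000000000506 Mg

pico = 10⁻¹², mega = 10⁶; factor is 10⁻¹⁸.
506 × 10⁻¹⁸ = 0.000000000000000506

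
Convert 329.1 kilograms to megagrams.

0.3291 megagrams

kilo = 10³, mega = 10⁶; factor is 10⁻³.
329.1 × 10⁻³ = 0.3291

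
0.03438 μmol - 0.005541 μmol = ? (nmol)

28.839 nmol

In nmol:
  0.03438 μmol = 0.03438e3 nmol = 34.38
  0.005541 μmol = 0.005541e3 nmol = 5.541
Difference: 34.38 - 5.541 = 28.839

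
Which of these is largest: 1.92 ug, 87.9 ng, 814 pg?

1.92 ug

1.92 ug = 0.00000192 g
87.9 ng = 0.0000000879 g
814 pg = 0.000000000814 g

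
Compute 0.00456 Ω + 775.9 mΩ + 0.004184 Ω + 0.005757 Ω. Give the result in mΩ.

790.401 mΩ

In mΩ:
  0.00456 Ω = 0.00456 × 10^3 mΩ = 4.56
  775.9 mΩ → 775.9
  0.004184 Ω = 0.004184 × 10^3 mΩ = 4.184
  0.005757 Ω = 0.005757 × 10^3 mΩ = 5.757
Sum: 4.56 + 775.9 + 4.184 + 5.757 = 790.401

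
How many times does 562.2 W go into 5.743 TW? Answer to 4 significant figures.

(5.743 × 10^12) / (562.2) = 0.010215 × 10^12

10220000000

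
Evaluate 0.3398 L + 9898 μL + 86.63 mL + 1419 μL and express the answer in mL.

437.747 mL

In mL:
  0.3398 L = 0.3398 × 10^3 mL = 339.8
  9898 μL = 9898 × 10^-3 mL = 9.898
  86.63 mL → 86.63
  1419 μL = 1419 × 10^-3 mL = 1.419
Sum: 339.8 + 9.898 + 86.63 + 1.419 = 437.747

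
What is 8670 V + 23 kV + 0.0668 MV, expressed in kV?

98.47 kV

In kV:
  8670 V = 8670 × 10⁻³ kV = 8.67
  23 kV → 23
  0.0668 MV = 0.0668 × 10³ kV = 66.8
Sum: 8.67 + 23 + 66.8 = 98.47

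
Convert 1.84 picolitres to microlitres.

0.00000184 microlitres

pico = 10⁻¹², micro = 10⁻⁶; factor is 10⁻⁶.
1.84 × 10⁻⁶ = 0.00000184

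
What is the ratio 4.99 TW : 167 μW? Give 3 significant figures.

(4.99e12) / (167e-6) = 0.02988e18

29900000000000000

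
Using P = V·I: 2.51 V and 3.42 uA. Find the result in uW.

2.51 × 3.42 × 10⁻⁶ = 8.5842 × 10⁻⁶ W

8.5842 uW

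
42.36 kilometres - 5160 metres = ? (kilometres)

37.2 kilometres

In kilometres:
  42.36 kilometres → 42.36
  5160 metres = 5160 × 10^-3 kilometres = 5.16
Difference: 42.36 - 5.16 = 37.2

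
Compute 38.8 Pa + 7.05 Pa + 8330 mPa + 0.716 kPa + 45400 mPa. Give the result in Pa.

In Pa:
  38.8 Pa → 38.8
  7.05 Pa → 7.05
  8330 mPa = 8330 × 10⁻³ Pa = 8.33
  0.716 kPa = 0.716 × 10³ Pa = 716
  45400 mPa = 45400 × 10⁻³ Pa = 45.4
Sum: 38.8 + 7.05 + 8.33 + 716 + 45.4 = 815.58

815.58 Pa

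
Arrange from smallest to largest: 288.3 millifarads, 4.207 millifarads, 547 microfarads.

547 microfarads < 4.207 millifarads < 288.3 millifarads

288.3 millifarads = 0.2883 farads
4.207 millifarads = 0.004207 farads
547 microfarads = 0.000547 farads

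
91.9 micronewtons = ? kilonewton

0.0000000919 kilonewtons

micro = 1e-6, kilo = 1e3; factor is 1e-9.
91.9 × 1e-9 = 0.0000000919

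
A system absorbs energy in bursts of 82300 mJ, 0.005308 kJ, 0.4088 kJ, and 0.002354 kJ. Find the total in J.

In J:
  82300 mJ = 82300 × 10^-3 J = 82.3
  0.005308 kJ = 0.005308 × 10^3 J = 5.308
  0.4088 kJ = 0.4088 × 10^3 J = 408.8
  0.002354 kJ = 0.002354 × 10^3 J = 2.354
Sum: 82.3 + 5.308 + 408.8 + 2.354 = 498.762

498.762 J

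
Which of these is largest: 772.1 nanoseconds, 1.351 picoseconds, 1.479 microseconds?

1.479 microseconds

772.1 nanoseconds = 0.0000007721 seconds
1.351 picoseconds = 0.000000000001351 seconds
1.479 microseconds = 0.000001479 seconds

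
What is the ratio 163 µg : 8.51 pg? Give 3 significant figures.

(163e-6) / (8.51e-12) = 19.15e6

19200000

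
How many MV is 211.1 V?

0.0002111 MV

(no prefix) = 10^0, mega = 10^6; factor is 10^-6.
211.1 × 10^-6 = 0.0002111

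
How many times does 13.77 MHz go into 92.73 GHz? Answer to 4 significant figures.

(92.73e9) / (13.77e6) = 6.7342e3

6734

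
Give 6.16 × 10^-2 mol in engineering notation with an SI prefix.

= 61.6 × 10^-3 mol; 10^-3 is milli.

61.6 mmol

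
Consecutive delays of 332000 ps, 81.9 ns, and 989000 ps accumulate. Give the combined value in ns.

1402.9 ns

In ns:
  332000 ps = 332000 × 10^-3 ns = 332
  81.9 ns → 81.9
  989000 ps = 989000 × 10^-3 ns = 989
Sum: 332 + 81.9 + 989 = 1402.9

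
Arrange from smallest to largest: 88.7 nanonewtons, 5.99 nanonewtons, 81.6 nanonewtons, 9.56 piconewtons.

9.56 piconewtons < 5.99 nanonewtons < 81.6 nanonewtons < 88.7 nanonewtons

88.7 nanonewtons = 0.0000000887 newtons
5.99 nanonewtons = 0.00000000599 newtons
81.6 nanonewtons = 0.0000000816 newtons
9.56 piconewtons = 0.00000000000956 newtons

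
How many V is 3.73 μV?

micro = 10^-6, (no prefix) = 10^0; factor is 10^-6.
3.73 × 10^-6 = 0.00000373

0.00000373 V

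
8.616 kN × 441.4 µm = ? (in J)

3.8031024 J

8.616e3 × 441.4e-6 = 3803.1024e-3 J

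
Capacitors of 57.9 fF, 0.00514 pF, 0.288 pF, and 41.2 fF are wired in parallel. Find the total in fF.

392.24 fF

In fF:
  57.9 fF → 57.9
  0.00514 pF = 0.00514 × 10^3 fF = 5.14
  0.288 pF = 0.288 × 10^3 fF = 288
  41.2 fF → 41.2
Sum: 57.9 + 5.14 + 288 + 41.2 = 392.24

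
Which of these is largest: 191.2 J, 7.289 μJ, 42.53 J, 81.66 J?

191.2 J

191.2 J = 191.2 J
7.289 μJ = 0.000007289 J
42.53 J = 42.53 J
81.66 J = 81.66 J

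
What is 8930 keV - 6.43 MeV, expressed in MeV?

In MeV:
  8930 keV = 8930e-3 MeV = 8.93
  6.43 MeV → 6.43
Difference: 8.93 - 6.43 = 2.5

2.5 MeV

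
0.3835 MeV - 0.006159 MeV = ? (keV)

377.341 keV

In keV:
  0.3835 MeV = 0.3835 × 10³ keV = 383.5
  0.006159 MeV = 0.006159 × 10³ keV = 6.159
Difference: 383.5 - 6.159 = 377.341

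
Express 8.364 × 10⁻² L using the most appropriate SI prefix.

83.64 mL

= 83.64 × 10⁻³ L; 10⁻³ is milli.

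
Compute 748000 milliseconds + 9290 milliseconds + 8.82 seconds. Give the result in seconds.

In seconds:
  748000 milliseconds = 748000e-3 seconds = 748
  9290 milliseconds = 9290e-3 seconds = 9.29
  8.82 seconds → 8.82
Sum: 748 + 9.29 + 8.82 = 766.11

766.11 seconds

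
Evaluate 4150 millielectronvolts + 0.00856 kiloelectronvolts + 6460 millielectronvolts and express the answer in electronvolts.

In electronvolts:
  4150 millielectronvolts = 4150 × 10⁻³ electronvolts = 4.15
  0.00856 kiloelectronvolts = 0.00856 × 10³ electronvolts = 8.56
  6460 millielectronvolts = 6460 × 10⁻³ electronvolts = 6.46
Sum: 4.15 + 8.56 + 6.46 = 19.17

19.17 electronvolts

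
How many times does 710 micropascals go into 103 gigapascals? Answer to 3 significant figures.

145000000000000

(103 × 10⁹) / (710 × 10⁻⁶) = 0.1451 × 10¹⁵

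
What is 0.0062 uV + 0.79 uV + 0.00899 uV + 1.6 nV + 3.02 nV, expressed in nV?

809.81 nV

In nV:
  0.0062 uV = 0.0062 × 10³ nV = 6.2
  0.79 uV = 0.79 × 10³ nV = 790
  0.00899 uV = 0.00899 × 10³ nV = 8.99
  1.6 nV → 1.6
  3.02 nV → 3.02
Sum: 6.2 + 790 + 8.99 + 1.6 + 3.02 = 809.81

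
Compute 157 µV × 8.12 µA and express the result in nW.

157 × 10^-6 × 8.12 × 10^-6 = 1274.84 × 10^-12 W

1.27484 nW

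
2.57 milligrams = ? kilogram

0.00000257 kilograms

milli = 10⁻³, kilo = 10³; factor is 10⁻⁶.
2.57 × 10⁻⁶ = 0.00000257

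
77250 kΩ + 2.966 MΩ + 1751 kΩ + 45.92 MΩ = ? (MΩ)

In MΩ:
  77250 kΩ = 77250 × 10^-3 MΩ = 77.25
  2.966 MΩ → 2.966
  1751 kΩ = 1751 × 10^-3 MΩ = 1.751
  45.92 MΩ → 45.92
Sum: 77.25 + 2.966 + 1.751 + 45.92 = 127.887

127.887 MΩ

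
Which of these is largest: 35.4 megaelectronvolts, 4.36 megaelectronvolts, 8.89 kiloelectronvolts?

35.4 megaelectronvolts = 35400000 electronvolts
4.36 megaelectronvolts = 4360000 electronvolts
8.89 kiloelectronvolts = 8890 electronvolts

35.4 megaelectronvolts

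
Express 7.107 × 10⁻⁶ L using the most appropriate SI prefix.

= 7.107 × 10⁻⁶ L; 10⁻⁶ is micro.

7.107 µL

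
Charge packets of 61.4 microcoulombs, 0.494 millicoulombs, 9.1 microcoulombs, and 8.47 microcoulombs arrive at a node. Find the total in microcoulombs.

572.97 microcoulombs

In microcoulombs:
  61.4 microcoulombs → 61.4
  0.494 millicoulombs = 0.494 × 10³ microcoulombs = 494
  9.1 microcoulombs → 9.1
  8.47 microcoulombs → 8.47
Sum: 61.4 + 494 + 9.1 + 8.47 = 572.97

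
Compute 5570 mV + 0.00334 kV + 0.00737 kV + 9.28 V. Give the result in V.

In V:
  5570 mV = 5570 × 10^-3 V = 5.57
  0.00334 kV = 0.00334 × 10^3 V = 3.34
  0.00737 kV = 0.00737 × 10^3 V = 7.37
  9.28 V → 9.28
Sum: 5.57 + 3.34 + 7.37 + 9.28 = 25.56

25.56 V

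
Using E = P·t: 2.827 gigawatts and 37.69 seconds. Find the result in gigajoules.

2.827 × 10⁹ × 37.69 = 106.54963 × 10⁹ J

106.54963 gigajoules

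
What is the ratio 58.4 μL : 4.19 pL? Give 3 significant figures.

13900000

(58.4 × 10^-6) / (4.19 × 10^-12) = 13.94 × 10^6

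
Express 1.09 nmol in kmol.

0.00000000000109 kmol

nano = 1e-9, kilo = 1e3; factor is 1e-12.
1.09 × 1e-12 = 0.00000000000109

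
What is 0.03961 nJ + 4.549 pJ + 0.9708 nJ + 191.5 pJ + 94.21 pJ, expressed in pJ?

In pJ:
  0.03961 nJ = 0.03961 × 10^3 pJ = 39.61
  4.549 pJ → 4.549
  0.9708 nJ = 0.9708 × 10^3 pJ = 970.8
  191.5 pJ → 191.5
  94.21 pJ → 94.21
Sum: 39.61 + 4.549 + 970.8 + 191.5 + 94.21 = 1300.669

1300.669 pJ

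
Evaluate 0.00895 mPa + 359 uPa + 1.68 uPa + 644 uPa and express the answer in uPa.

In uPa:
  0.00895 mPa = 0.00895 × 10³ uPa = 8.95
  359 uPa → 359
  1.68 uPa → 1.68
  644 uPa → 644
Sum: 8.95 + 359 + 1.68 + 644 = 1013.63

1013.63 uPa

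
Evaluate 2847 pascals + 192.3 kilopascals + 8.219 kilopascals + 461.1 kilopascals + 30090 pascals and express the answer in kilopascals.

694.556 kilopascals

In kilopascals:
  2847 pascals = 2847 × 10⁻³ kilopascals = 2.847
  192.3 kilopascals → 192.3
  8.219 kilopascals → 8.219
  461.1 kilopascals → 461.1
  30090 pascals = 30090 × 10⁻³ kilopascals = 30.09
Sum: 2.847 + 192.3 + 8.219 + 461.1 + 30.09 = 694.556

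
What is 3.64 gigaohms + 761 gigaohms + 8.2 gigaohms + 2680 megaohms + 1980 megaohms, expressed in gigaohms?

777.5 gigaohms

In gigaohms:
  3.64 gigaohms → 3.64
  761 gigaohms → 761
  8.2 gigaohms → 8.2
  2680 megaohms = 2680 × 10⁻³ gigaohms = 2.68
  1980 megaohms = 1980 × 10⁻³ gigaohms = 1.98
Sum: 3.64 + 761 + 8.2 + 2.68 + 1.98 = 777.5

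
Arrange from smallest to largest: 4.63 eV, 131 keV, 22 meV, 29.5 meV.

4.63 eV = 4.63 eV
131 keV = 131000 eV
22 meV = 0.022 eV
29.5 meV = 0.0295 eV

22 meV < 29.5 meV < 4.63 eV < 131 keV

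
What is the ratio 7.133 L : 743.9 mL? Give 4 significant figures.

9.589

(7.133) / (743.9e-3) = 0.0095887e3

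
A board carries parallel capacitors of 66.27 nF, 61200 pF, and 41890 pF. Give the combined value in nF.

169.36 nF

In nF:
  66.27 nF → 66.27
  61200 pF = 61200 × 10⁻³ nF = 61.2
  41890 pF = 41890 × 10⁻³ nF = 41.89
Sum: 66.27 + 61.2 + 41.89 = 169.36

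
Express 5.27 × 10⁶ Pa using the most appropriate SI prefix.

5.27 MPa

= 5.27 × 10⁶ Pa; 10⁶ is mega.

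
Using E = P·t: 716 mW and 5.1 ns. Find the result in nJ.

3.6516 nJ

716 × 10⁻³ × 5.1 × 10⁻⁹ = 3651.6 × 10⁻¹² J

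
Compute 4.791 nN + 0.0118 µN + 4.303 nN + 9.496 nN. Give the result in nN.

In nN:
  4.791 nN → 4.791
  0.0118 µN = 0.0118 × 10^3 nN = 11.8
  4.303 nN → 4.303
  9.496 nN → 9.496
Sum: 4.791 + 11.8 + 4.303 + 9.496 = 30.39

30.39 nN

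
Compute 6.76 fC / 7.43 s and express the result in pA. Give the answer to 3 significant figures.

(6.76e-15) / (7.43) = 0.90983e-15 A

0.000910 pA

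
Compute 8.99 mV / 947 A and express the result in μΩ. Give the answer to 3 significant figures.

(8.99 × 10⁻³) / (947) = 0.0094931 × 10⁻³ Ω

9.49 μΩ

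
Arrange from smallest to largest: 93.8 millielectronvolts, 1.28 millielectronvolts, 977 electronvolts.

1.28 millielectronvolts < 93.8 millielectronvolts < 977 electronvolts

93.8 millielectronvolts = 0.0938 electronvolts
1.28 millielectronvolts = 0.00128 electronvolts
977 electronvolts = 977 electronvolts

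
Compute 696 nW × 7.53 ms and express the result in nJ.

5.24088 nJ

696 × 10⁻⁹ × 7.53 × 10⁻³ = 5240.88 × 10⁻¹² J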